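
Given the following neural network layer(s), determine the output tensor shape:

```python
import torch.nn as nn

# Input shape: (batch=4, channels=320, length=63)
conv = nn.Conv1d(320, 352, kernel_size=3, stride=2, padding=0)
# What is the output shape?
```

Input: (4, 320, 63) -> Output: (4, 352, 31)

Answer: (4, 352, 31)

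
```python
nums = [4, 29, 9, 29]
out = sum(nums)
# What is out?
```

Trace:
`nums = [4, 29, 9, 29]` → nums = [4, 29, 9, 29]
`out = sum(nums)` → out = 71
So out = 71

Answer: 71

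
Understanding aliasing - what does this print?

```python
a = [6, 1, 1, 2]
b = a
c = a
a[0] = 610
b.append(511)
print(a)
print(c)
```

Key concept: multiple aliases.
Step by step:
`a = [6, 1, 1, 2]` → a = [6, 1, 1, 2]
`b = a` → b = [6, 1, 1, 2] (same object as a)
`c = a` → c = [6, 1, 1, 2] (same object as a, b)
`a[0] = 610` → a = [610, 1, 1, 2] (same object as b, c); b = [610, 1, 1, 2] (same object as a, c); c = [610, 1, 1, 2] (same object as a, b)
`b.append(511)` → a = [610, 1, 1, 2, 511] (same object as b, c); b = [610, 1, 1, 2, 511] (same object as a, c); c = [610, 1, 1, 2, 511] (same object as a, b)
`print(a)` → prints [610, 1, 1, 2, 511]
`print(c)` → prints [610, 1, 1, 2, 511]

Answer:
[610, 1, 1, 2, 511]
[610, 1, 1, 2, 511]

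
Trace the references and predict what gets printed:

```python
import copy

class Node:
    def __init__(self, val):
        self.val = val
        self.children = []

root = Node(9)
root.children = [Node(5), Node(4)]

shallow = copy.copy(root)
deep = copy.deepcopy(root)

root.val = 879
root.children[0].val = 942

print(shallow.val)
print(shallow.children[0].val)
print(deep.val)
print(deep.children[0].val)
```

Key concept: deep copy with custom objects.
Step by step:
`root = Node(9)` → root = Node(val=9, children=[])
`root.children = [Node(5), Node(4)]` → root = Node(val=9, children=[Node(val=5, children=[]), Node(val=4, children=[])])
`shallow = copy.copy(root)` → shallow = Node(val=9, children=[Node(val=5, children=[]), Node(val=4, children=[])])
`deep = copy.deepcopy(root)` → deep = Node(val=9, children=[Node(val=5, children=[]), Node(val=4, children=[])])
`root.val = 879` → root = Node(val=879, children=[Node(val=5, children=[]), Node(val=4, children=[])])
`root.children[0].val = 942` → root = Node(val=879, children=[Node(val=942, children=[]), Node(val=4, children=[])]); shallow = Node(val=9, children=[Node(val=942, children=[]), Node(val=4, children=[])])
`print(shallow.val)` → prints 9
`print(shallow.children[0].val)` → prints 942
`print(deep.val)` → prints 9
`print(deep.children[0].val)` → prints 5

Answer:
9
942
9
5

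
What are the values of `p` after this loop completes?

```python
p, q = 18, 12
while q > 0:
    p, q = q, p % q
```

GCD of 18 and 12
`p` takes the values: 18 → 12 → 6

Answer: 6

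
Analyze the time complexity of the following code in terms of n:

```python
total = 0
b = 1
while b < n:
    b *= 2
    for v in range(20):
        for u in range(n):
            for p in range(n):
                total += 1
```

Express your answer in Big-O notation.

Each loop level contributes: log n × 1 × n × n. Multiplying the contributions gives O(n^2 log n).

Answer: O(n^2 log n)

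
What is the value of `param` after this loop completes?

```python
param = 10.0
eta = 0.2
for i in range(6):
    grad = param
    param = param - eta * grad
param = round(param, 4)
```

Gradient descent: w = 10.0 * (1 - 0.2)^6
`param` takes the values: 10.0 → 8.0 → 6.4 → 5.12 → 4.096 → 3.2768 → 2.62144 → 2.6214

Answer: 2.6214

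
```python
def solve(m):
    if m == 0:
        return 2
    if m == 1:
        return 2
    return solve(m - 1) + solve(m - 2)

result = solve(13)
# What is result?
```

Build up from base cases: solve(0)=2, solve(1)=2, solve(2)=4, solve(3)=6, solve(4)=10, solve(5)=16, solve(6)=26, ..., solve(13)=754

Answer: 754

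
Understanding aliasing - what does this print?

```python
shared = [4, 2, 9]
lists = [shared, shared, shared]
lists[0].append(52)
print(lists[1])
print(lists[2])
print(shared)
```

Key concept: list of same reference.
Step by step:
`shared = [4, 2, 9]` → shared = [4, 2, 9]
`lists = [shared, shared, shared]` → lists = [[4, 2, 9], [4, 2, 9], [4, 2, 9]]
`lists[0].append(52)` → shared = [4, 2, 9, 52]; lists = [[4, 2, 9, 52], [4, 2, 9, 52], [4, 2, 9, 52]]
`print(lists[1])` → prints [4, 2, 9, 52]
`print(lists[2])` → prints [4, 2, 9, 52]
`print(shared)` → prints [4, 2, 9, 52]

Answer:
[4, 2, 9, 52]
[4, 2, 9, 52]
[4, 2, 9, 52]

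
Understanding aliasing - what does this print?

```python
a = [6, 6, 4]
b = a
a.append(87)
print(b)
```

Key concept: basic list aliasing.
Step by step:
`a = [6, 6, 4]` → a = [6, 6, 4]
`b = a` → b = [6, 6, 4] (same object as a)
`a.append(87)` → a = [6, 6, 4, 87] (same object as b); b = [6, 6, 4, 87] (same object as a)
`print(b)` → prints [6, 6, 4, 87]

Answer: [6, 6, 4, 87]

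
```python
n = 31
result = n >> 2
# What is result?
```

Trace:
`n = 31` → n = 31
`result = n >> 2` → result = 7
So result = 7

Answer: 7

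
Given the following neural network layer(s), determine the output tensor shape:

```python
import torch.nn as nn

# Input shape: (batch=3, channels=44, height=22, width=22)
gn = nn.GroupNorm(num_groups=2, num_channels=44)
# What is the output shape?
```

Input: (3, 44, 22, 22) -> Output: (3, 44, 22, 22)

Answer: (3, 44, 22, 22)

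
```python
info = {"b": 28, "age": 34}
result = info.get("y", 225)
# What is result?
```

Trace:
`info = {"b": 28, "age": 34}` → info = {'b': 28, 'age': 34}
`result = info.get("y", 225)` → result = 225
So result = 225

Answer: 225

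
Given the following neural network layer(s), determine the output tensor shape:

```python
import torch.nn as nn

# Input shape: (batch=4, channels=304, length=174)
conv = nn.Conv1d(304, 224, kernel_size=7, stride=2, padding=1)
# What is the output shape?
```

Input: (4, 304, 174) -> Output: (4, 224, 85)

Answer: (4, 224, 85)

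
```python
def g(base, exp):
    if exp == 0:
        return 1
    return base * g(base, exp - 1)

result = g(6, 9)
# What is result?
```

g(6, 9) = 6 * 6 * 6 * 6 * 6 * 6 * 6 * 6 * 6 = 10077696

Answer: 10077696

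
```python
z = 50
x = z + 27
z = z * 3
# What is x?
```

Trace:
`z = 50` → z = 50
`x = z + 27` → x = 77
`z = z * 3` → z = 150
So x = 77

Answer: 77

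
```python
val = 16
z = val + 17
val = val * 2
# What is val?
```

Trace:
`val = 16` → val = 16
`z = val + 17` → z = 33
`val = val * 2` → val = 32
So val = 32

Answer: 32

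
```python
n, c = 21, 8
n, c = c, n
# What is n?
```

Trace:
`n, c = 21, 8` → n = 21; c = 8
`n, c = c, n` → n = 8; c = 21
So n = 8

Answer: 8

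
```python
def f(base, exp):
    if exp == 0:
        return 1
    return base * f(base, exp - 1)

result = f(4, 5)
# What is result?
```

f(4, 5) = 4 * 4 * 4 * 4 * 4 = 1024

Answer: 1024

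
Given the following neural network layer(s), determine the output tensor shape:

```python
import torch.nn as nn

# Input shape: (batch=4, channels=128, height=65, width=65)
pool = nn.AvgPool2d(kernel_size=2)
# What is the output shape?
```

Input: (4, 128, 65, 65) -> Output: (4, 128, 32, 32)

Answer: (4, 128, 32, 32)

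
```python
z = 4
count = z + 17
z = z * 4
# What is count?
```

Trace:
`z = 4` → z = 4
`count = z + 17` → count = 21
`z = z * 4` → z = 16
So count = 21

Answer: 21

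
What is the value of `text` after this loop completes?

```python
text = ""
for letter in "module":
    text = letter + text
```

Reverse 'module'
`text` takes the values: "" → "m" → "om" → "dom" → "udom" → "ludom" → "eludom"

Answer: "eludom"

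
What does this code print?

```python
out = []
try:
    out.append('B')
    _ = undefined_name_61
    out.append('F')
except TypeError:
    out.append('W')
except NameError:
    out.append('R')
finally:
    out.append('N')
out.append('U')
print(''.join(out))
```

Execution trace: 'B' (try body) → 'R' (except NameError) → 'N' (finally) → 'U' (after the try/except). Output: BRNU

Answer: BRNU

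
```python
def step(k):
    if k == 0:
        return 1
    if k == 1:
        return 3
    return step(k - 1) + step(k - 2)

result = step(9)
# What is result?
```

Build up from base cases: step(0)=1, step(1)=3, step(2)=4, step(3)=7, step(4)=11, step(5)=18, step(6)=29, ..., step(9)=123

Answer: 123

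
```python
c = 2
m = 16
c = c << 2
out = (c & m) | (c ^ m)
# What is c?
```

Trace:
`c = 2` → c = 2
`m = 16` → m = 16
`c = c << 2` → c = 8
`out = (c & m) | (c ^ m)` → out = 24
So c = 8

Answer: 8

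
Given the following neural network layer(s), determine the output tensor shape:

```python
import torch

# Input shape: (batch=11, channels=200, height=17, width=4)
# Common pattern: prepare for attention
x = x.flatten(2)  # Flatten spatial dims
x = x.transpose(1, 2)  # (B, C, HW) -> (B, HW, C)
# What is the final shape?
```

Input: (11, 200, 17, 4) -> after flatten(2): (11, 200, 68) -> Output: (11, 68, 200)

Answer: (11, 68, 200)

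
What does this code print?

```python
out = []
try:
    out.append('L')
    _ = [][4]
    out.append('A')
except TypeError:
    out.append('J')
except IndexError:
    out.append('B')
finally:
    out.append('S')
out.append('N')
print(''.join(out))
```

Execution trace: 'L' (try body) → 'B' (except IndexError) → 'S' (finally) → 'N' (after the try/except). Output: LBSN

Answer: LBSN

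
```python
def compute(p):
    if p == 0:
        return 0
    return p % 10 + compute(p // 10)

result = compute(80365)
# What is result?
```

Sum of digits of 80365: 5 + 6 + 3 + 0 + 8 = 22

Answer: 22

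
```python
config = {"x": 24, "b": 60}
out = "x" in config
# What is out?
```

Trace:
`config = {"x": 24, "b": 60}` → config = {'x': 24, 'b': 60}
`out = "x" in config` → out = True
So out = True

Answer: True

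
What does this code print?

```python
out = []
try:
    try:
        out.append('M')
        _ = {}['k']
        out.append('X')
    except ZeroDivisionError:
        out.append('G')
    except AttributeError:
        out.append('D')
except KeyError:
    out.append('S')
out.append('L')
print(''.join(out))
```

Execution trace: 'M' (try body) → 'S' (outer except KeyError) → 'L' (after the try/except). Output: MSL

Answer: MSL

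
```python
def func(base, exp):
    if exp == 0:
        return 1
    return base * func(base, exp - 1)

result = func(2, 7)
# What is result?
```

func(2, 7) = 2 * 2 * 2 * 2 * 2 * 2 * 2 = 128

Answer: 128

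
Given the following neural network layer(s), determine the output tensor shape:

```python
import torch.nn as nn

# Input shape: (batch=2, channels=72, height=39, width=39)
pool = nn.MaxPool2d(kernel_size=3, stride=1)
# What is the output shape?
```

Input: (2, 72, 39, 39) -> Output: (2, 72, 37, 37)

Answer: (2, 72, 37, 37)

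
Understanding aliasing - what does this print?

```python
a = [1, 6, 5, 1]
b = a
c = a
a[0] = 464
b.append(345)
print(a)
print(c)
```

Key concept: multiple aliases.
Step by step:
`a = [1, 6, 5, 1]` → a = [1, 6, 5, 1]
`b = a` → b = [1, 6, 5, 1] (same object as a)
`c = a` → c = [1, 6, 5, 1] (same object as a, b)
`a[0] = 464` → a = [464, 6, 5, 1] (same object as b, c); b = [464, 6, 5, 1] (same object as a, c); c = [464, 6, 5, 1] (same object as a, b)
`b.append(345)` → a = [464, 6, 5, 1, 345] (same object as b, c); b = [464, 6, 5, 1, 345] (same object as a, c); c = [464, 6, 5, 1, 345] (same object as a, b)
`print(a)` → prints [464, 6, 5, 1, 345]
`print(c)` → prints [464, 6, 5, 1, 345]

Answer:
[464, 6, 5, 1, 345]
[464, 6, 5, 1, 345]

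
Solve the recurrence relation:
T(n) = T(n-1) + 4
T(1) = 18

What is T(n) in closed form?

Unrolling: T(n) = T(1) + 4·(n-1) = 18 + 4(n-1) = 4n + 14.

Answer: T(n) = 4n + 14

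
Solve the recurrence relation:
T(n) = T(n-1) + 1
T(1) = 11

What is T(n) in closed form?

Unrolling: T(n) = T(1) + 1·(n-1) = 11 + 1(n-1) = n + 10.

Answer: T(n) = n + 10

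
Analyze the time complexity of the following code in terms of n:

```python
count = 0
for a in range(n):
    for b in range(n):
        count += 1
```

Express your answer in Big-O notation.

Each loop level contributes: n × n. Multiplying the contributions gives O(n^2).

Answer: O(n^2)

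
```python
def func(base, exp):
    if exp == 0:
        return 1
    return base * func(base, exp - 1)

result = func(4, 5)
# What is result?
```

func(4, 5) = 4 * 4 * 4 * 4 * 4 = 1024

Answer: 1024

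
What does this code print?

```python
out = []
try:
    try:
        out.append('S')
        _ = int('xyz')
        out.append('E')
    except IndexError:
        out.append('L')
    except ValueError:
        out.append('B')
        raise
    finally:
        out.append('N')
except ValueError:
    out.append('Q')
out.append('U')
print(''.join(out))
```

Execution trace: 'S' (inner try body) → 'B' (inner except ValueError) → 'N' (inner finally) → 'Q' (outer except ValueError) → 'U' (after the try/except). Output: SBNQU

Answer: SBNQU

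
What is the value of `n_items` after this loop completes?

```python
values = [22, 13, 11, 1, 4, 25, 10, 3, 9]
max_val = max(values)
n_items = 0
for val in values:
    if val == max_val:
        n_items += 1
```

Count of max value 25 in [22, 13, 11, 1, 4, 25, 10, 3, 9]
`n_items` takes the values: 0 → 1

Answer: 1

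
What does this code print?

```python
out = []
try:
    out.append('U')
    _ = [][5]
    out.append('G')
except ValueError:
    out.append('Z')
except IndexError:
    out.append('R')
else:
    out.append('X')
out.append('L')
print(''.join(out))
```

Execution trace: 'U' (try body) → 'R' (except IndexError) → 'L' (after the try/except). Output: URL

Answer: URL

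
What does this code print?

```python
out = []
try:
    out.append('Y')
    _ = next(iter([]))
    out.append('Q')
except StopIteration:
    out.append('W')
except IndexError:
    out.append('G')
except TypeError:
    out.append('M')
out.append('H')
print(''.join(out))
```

Execution trace: 'Y' (try body) → 'W' (except StopIteration) → 'H' (after the try/except). Output: YWH

Answer: YWH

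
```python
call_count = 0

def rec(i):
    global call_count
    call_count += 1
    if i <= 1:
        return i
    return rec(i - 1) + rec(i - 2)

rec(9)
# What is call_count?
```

Calls(i) = 1 + Calls(i-1) + Calls(i-2); Calls(0)=Calls(1)=1. For i=9 this gives 109.

Answer: 109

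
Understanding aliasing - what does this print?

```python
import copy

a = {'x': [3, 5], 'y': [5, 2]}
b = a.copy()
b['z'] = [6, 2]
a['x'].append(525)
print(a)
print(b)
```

Key concept: shallow copy of dict with mutable values.
Step by step:
`a = {'x': [3, 5], 'y': [5, 2]}` → a = {'x': [3, 5], 'y': [5, 2]}
`b = a.copy()` → b = {'x': [3, 5], 'y': [5, 2]}
`b['z'] = [6, 2]` → b = {'x': [3, 5], 'y': [5, 2], 'z': [6, 2]}
`a['x'].append(525)` → a = {'x': [3, 5, 525], 'y': [5, 2]}; b = {'x': [3, 5, 525], 'y': [5, 2], 'z': [6, 2]}
`print(a)` → prints {'x': [3, 5, 525], 'y': [5, 2]}
`print(b)` → prints {'x': [3, 5, 525], 'y': [5, 2], 'z': [6, 2]}

Answer:
{'x': [3, 5, 525], 'y': [5, 2]}
{'x': [3, 5, 525], 'y': [5, 2], 'z': [6, 2]}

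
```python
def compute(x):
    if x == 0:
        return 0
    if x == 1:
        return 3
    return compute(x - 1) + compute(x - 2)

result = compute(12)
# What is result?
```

Build up from base cases: compute(0)=0, compute(1)=3, compute(2)=3, compute(3)=6, compute(4)=9, compute(5)=15, compute(6)=24, ..., compute(12)=432

Answer: 432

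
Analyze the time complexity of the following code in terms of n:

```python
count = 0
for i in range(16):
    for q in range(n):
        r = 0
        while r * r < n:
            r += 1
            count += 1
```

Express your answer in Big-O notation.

Each loop level contributes: 1 × n × √n. Multiplying the contributions gives O(n√n).

Answer: O(n√n)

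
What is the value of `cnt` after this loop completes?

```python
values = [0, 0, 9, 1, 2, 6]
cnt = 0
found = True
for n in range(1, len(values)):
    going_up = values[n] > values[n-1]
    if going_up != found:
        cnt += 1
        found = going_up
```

Count direction changes in [0, 0, 9, 1, 2, 6]
`cnt` takes the values: 0 → 1 → 2 → 3 → 4

Answer: 4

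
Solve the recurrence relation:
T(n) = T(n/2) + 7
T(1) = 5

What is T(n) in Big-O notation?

Each step divides n by 2 and adds 7. After log_2(n) steps we reach T(1)=5. So T(n) = 7·log_2(n) + 5 = O(log n).

Answer: O(log n)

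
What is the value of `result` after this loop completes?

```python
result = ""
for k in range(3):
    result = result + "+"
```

Repeat '+' 3 times
`result` takes the values: "" → "+" → "++" → "+++"

Answer: "+++"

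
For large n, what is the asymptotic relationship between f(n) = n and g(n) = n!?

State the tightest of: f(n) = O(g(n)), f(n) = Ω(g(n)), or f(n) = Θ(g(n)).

n vs n!: f(n) = O(g(n)) but not Ω(g(n)) — n! grows strictly faster than n.

Answer: f(n) = O(g(n)) but not Ω(g(n)) — n! grows strictly faster than n.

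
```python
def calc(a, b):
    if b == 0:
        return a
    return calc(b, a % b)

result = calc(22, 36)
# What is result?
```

calc(22, 36) -> calc(36, 22) -> calc(22, 14) -> calc(14, 8) -> calc(8, 6) -> calc(6, 2) -> calc(2, 0) -> 2

Answer: 2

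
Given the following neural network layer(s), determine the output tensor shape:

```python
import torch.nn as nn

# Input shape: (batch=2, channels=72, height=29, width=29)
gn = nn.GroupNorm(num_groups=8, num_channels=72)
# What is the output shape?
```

Input: (2, 72, 29, 29) -> Output: (2, 72, 29, 29)

Answer: (2, 72, 29, 29)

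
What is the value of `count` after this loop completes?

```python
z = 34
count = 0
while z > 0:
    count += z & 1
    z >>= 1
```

Count set bits in 34 (binary: 0b100010)
`count` takes the values: 0 → 1 → 2

Answer: 2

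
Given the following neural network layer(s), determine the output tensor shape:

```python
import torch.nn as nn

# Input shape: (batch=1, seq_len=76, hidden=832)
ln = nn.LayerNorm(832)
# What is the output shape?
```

Input: (1, 76, 832) -> Output: (1, 76, 832)

Answer: (1, 76, 832)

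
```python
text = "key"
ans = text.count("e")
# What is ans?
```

Trace:
`text = "key"` → text = 'key'
`ans = text.count("e")` → ans = 1
So ans = 1

Answer: 1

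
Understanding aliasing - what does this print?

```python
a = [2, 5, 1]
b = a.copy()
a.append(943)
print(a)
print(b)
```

Key concept: list.copy() creates independent copy.
Step by step:
`a = [2, 5, 1]` → a = [2, 5, 1]
`b = a.copy()` → b = [2, 5, 1]
`a.append(943)` → a = [2, 5, 1, 943]
`print(a)` → prints [2, 5, 1, 943]
`print(b)` → prints [2, 5, 1]

Answer:
[2, 5, 1, 943]
[2, 5, 1]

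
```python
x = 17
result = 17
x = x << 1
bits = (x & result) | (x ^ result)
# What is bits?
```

Trace:
`x = 17` → x = 17
`result = 17` → result = 17
`x = x << 1` → x = 34
`bits = (x & result) | (x ^ result)` → bits = 51
So bits = 51

Answer: 51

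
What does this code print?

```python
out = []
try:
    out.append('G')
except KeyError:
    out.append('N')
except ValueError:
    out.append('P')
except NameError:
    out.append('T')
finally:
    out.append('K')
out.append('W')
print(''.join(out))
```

Execution trace: 'G' (try body, no exception) → 'K' (finally) → 'W' (after the try/except). Output: GKW

Answer: GKW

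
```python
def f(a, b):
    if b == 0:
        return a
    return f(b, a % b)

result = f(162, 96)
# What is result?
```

f(162, 96) -> f(96, 66) -> f(66, 30) -> f(30, 6) -> f(6, 0) -> 6

Answer: 6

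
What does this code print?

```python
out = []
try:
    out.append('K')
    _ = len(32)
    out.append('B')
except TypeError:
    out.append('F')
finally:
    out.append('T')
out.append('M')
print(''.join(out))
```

Execution trace: 'K' (try body) → 'F' (except TypeError) → 'T' (finally) → 'M' (after the try/except). Output: KFTM

Answer: KFTM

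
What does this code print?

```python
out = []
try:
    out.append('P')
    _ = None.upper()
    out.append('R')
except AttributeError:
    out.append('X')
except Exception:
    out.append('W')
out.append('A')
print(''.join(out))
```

Execution trace: 'P' (try body) → 'X' (except AttributeError) → 'A' (after the try/except). Output: PXA

Answer: PXA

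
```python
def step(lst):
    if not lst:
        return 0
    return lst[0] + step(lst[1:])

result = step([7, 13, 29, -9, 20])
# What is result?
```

7 + 13 + 29 + (-9) + 20 + 0 = 60

Answer: 60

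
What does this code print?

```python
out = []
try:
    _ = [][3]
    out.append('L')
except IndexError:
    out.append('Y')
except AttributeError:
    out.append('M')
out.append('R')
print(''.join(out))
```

Execution trace: 'Y' (except IndexError) → 'R' (after the try/except). Output: YR

Answer: YR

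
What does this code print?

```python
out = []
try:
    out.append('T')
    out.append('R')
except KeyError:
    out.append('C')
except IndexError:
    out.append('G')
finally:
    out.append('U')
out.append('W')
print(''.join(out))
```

Execution trace: 'T' (try body) → 'R' (try body, no exception) → 'U' (finally) → 'W' (after the try/except). Output: TRUW

Answer: TRUW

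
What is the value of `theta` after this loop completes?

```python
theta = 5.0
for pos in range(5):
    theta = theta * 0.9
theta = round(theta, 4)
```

Exponential decay: 5.0 * 0.9^5
`theta` takes the values: 5.0 → 4.5 → 4.05 → 3.645 → 3.2805 → 2.95245 → 2.9525

Answer: 2.9525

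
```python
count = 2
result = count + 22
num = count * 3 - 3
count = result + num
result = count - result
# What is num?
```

Trace:
`count = 2` → count = 2
`result = count + 22` → result = 24
`num = count * 3 - 3` → num = 3
`count = result + num` → count = 27
`result = count - result` → result = 3
So num = 3

Answer: 3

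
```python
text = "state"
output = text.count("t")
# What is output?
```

Trace:
`text = "state"` → text = 'state'
`output = text.count("t")` → output = 2
So output = 2

Answer: 2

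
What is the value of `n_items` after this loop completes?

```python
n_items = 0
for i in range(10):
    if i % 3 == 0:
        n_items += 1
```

Count numbers divisible by 3 in range(10)
`n_items` takes the values: 0 → 1 → 2 → 3 → 4

Answer: 4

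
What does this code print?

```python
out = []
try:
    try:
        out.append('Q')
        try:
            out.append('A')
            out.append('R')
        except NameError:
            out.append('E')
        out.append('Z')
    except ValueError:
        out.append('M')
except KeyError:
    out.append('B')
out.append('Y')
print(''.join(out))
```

Execution trace: 'Q' (try body) → 'A' (inner try body) → 'R' (inner try body, no exception) → 'Z' (try body, no exception) → 'Y' (after the try/except). Output: QARZY

Answer: QARZY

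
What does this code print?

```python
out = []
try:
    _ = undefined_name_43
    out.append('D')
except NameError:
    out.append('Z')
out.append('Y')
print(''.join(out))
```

Execution trace: 'Z' (except NameError) → 'Y' (after the try/except). Output: ZY

Answer: ZY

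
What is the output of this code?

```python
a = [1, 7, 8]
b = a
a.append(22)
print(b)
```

Key concept: basic list aliasing.
Step by step:
`a = [1, 7, 8]` → a = [1, 7, 8]
`b = a` → b = [1, 7, 8] (same object as a)
`a.append(22)` → a = [1, 7, 8, 22] (same object as b); b = [1, 7, 8, 22] (same object as a)
`print(b)` → prints [1, 7, 8, 22]

Answer: [1, 7, 8, 22]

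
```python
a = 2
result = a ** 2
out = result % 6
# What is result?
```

Trace:
`a = 2` → a = 2
`result = a ** 2` → result = 4
`out = result % 6` → out = 4
So result = 4

Answer: 4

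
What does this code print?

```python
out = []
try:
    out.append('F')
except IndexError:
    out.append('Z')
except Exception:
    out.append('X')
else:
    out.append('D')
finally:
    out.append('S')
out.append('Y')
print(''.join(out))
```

Execution trace: 'F' (try body, no exception) → 'D' (else) → 'S' (finally) → 'Y' (after the try/except). Output: FDSY

Answer: FDSY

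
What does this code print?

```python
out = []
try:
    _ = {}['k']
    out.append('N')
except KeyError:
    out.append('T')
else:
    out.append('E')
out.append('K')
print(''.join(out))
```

Execution trace: 'T' (except KeyError) → 'K' (after the try/except). Output: TK

Answer: TK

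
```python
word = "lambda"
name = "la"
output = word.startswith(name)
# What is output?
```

Trace:
`word = "lambda"` → word = 'lambda'
`name = "la"` → name = 'la'
`output = word.startswith(name)` → output = True
So output = True

Answer: True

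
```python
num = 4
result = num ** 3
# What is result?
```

Trace:
`num = 4` → num = 4
`result = num ** 3` → result = 64
So result = 64

Answer: 64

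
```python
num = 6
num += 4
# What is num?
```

Trace:
`num = 6` → num = 6
`num += 4` → num = 10
So num = 10

Answer: 10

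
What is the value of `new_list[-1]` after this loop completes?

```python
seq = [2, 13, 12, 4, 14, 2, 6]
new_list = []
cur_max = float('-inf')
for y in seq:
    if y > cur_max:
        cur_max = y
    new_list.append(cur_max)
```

Running max ends at 14
`new_list` takes the values: [] → [2] → [2, 13] → [2, 13, 13] → [2, 13, 13, 13] → [2, 13, 13, 13, 14] → [2, 13, 13, 13, 14, 14] → [2, 13, 13, 13, 14, 14, 14]
So `new_list[-1]` = 14

Answer: 14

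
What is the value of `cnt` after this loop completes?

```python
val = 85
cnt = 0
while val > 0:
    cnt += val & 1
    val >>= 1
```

Count set bits in 85 (binary: 0b1010101)
`cnt` takes the values: 0 → 1 → 2 → 3 → 4

Answer: 4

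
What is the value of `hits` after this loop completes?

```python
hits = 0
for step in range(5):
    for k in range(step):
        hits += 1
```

Triangle number: 0+1+2+...+4
`hits` takes the values: 0 → 1 → 2 → 3 → 4 → 5 → 6 → 7 → 8 → 9 → 10

Answer: 10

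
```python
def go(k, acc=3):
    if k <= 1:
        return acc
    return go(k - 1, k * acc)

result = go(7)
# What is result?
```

Accumulator trace (n, acc): (7, 3) -> (6, 21) -> (5, 126) -> (4, 630) -> (3, 2520) -> (2, 7560) -> (1, 15120) -> return 15120

Answer: 15120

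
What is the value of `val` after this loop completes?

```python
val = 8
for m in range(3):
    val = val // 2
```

Halve 3 times: 8 // 2^3 = 1
`val` takes the values: 8 → 4 → 2 → 1

Answer: 1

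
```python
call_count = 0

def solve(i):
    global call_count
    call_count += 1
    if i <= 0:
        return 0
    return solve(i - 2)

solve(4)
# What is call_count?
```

Linear recursion stepping by 2: 3 calls from i=4 down to ≤0.

Answer: 3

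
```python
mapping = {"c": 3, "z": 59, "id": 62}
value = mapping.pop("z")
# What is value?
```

Trace:
`mapping = {"c": 3, "z": 59, "id": 62}` → mapping = {'c': 3, 'z': 59, 'id': 62}
`value = mapping.pop("z")` → mapping = {'c': 3, 'id': 62}; value = 59
So value = 59

Answer: 59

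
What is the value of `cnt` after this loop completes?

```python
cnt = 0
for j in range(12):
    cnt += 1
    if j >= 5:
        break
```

Loop breaks when j reaches 5, cnt is 6
`cnt` takes the values: 0 → 1 → 2 → 3 → 4 → 5 → 6

Answer: 6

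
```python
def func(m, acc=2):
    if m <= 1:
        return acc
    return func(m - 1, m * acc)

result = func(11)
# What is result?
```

Accumulator trace (n, acc): (11, 2) -> (10, 22) -> (9, 220) -> (8, 1980) -> (7, 15840) -> (6, 110880) -> (5, 665280) -> (4, 3326400) -> (3, 13305600) -> (2, 39916800) -> (1, 79833600) -> return 79833600

Answer: 79833600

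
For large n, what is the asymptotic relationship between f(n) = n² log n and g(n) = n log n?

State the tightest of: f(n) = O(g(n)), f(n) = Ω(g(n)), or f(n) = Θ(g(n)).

n² log n vs n log n: f(n) = Ω(g(n)) but not O(g(n)) — n² log n grows strictly faster than n log n.

Answer: f(n) = Ω(g(n)) but not O(g(n)) — n² log n grows strictly faster than n log n.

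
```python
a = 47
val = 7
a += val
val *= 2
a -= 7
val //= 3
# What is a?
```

Trace:
`a = 47` → a = 47
`val = 7` → val = 7
`a += val` → a = 54
`val *= 2` → val = 14
`a -= 7` → a = 47
`val //= 3` → val = 4
So a = 47

Answer: 47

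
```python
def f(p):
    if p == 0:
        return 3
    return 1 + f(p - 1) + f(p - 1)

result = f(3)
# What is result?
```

f(p) = 1 + 2·f(p-1), f(0)=3. Closed form: (3+1)·2^3 - 1 = 31.

Answer: 31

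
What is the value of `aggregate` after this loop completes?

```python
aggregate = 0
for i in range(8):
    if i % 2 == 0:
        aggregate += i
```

Sum of even numbers 0 to 7
`aggregate` takes the values: 0 → 2 → 6 → 12

Answer: 12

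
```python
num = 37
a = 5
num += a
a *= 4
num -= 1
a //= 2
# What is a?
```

Trace:
`num = 37` → num = 37
`a = 5` → a = 5
`num += a` → num = 42
`a *= 4` → a = 20
`num -= 1` → num = 41
`a //= 2` → a = 10
So a = 10

Answer: 10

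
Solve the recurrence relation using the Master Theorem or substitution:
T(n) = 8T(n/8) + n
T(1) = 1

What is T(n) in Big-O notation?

By Master Theorem: a=8, b=8, f(n)=n. Since log_8(8) = 1 and f(n) = Θ(n^1), Case 2 applies. T(n) = O(n log n).

Answer: O(n log n)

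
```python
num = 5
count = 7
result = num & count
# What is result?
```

Trace:
`num = 5` → num = 5
`count = 7` → count = 7
`result = num & count` → result = 5
So result = 5

Answer: 5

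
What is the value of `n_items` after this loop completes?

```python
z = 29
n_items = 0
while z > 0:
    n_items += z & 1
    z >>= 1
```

Count set bits in 29 (binary: 0b11101)
`n_items` takes the values: 0 → 1 → 2 → 3 → 4

Answer: 4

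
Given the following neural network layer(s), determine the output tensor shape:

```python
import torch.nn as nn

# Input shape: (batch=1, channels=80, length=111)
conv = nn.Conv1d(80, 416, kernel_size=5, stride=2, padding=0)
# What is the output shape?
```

Input: (1, 80, 111) -> Output: (1, 416, 54)

Answer: (1, 416, 54)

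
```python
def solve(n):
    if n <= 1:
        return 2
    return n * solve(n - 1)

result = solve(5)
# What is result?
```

solve(5) = 5 * 4 * 3 * 2 * 2 = 240

Answer: 240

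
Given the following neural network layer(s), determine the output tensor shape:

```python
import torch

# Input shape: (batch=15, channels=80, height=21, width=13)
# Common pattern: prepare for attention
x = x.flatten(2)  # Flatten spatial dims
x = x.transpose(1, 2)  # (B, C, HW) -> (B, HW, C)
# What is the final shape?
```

Input: (15, 80, 21, 13) -> after flatten(2): (15, 80, 273) -> Output: (15, 273, 80)

Answer: (15, 273, 80)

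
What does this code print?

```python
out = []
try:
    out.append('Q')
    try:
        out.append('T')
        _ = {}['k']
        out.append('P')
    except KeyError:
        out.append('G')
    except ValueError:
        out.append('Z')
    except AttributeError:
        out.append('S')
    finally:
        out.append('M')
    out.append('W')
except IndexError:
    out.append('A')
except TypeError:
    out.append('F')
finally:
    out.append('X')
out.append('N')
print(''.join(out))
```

Execution trace: 'Q' (try body) → 'T' (inner try body) → 'G' (inner except KeyError) → 'M' (inner finally) → 'W' (try body, no exception) → 'X' (finally) → 'N' (after the try/except). Output: QTGMWXN

Answer: QTGMWXN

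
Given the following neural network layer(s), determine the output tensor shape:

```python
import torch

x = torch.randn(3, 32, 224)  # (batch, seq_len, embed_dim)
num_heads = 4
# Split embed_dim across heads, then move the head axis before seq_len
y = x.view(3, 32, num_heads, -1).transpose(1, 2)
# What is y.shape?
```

Input: (3, 32, 224) -> head_dim = 224 // 4 = 56; after view: (3, 32, 4, 56) -> after transpose(1, 2): (3, 4, 32, 56) -> Output: (3, 4, 32, 56)

Answer: (3, 4, 32, 56)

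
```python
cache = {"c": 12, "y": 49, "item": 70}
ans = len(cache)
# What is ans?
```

Trace:
`cache = {"c": 12, "y": 49, "item": 70}` → cache = {'c': 12, 'y': 49, 'item': 70}
`ans = len(cache)` → ans = 3
So ans = 3

Answer: 3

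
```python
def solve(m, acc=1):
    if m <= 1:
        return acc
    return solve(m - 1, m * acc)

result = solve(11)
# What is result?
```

Accumulator trace (n, acc): (11, 1) -> (10, 11) -> (9, 110) -> (8, 990) -> (7, 7920) -> (6, 55440) -> (5, 332640) -> (4, 1663200) -> (3, 6652800) -> (2, 19958400) -> (1, 39916800) -> return 39916800

Answer: 39916800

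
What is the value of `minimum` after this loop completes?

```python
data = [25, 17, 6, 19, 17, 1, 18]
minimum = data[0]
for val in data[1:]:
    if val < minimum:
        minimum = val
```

Minimum of [25, 17, 6, 19, 17, 1, 18]
`minimum` takes the values: 25 → 17 → 6 → 1

Answer: 1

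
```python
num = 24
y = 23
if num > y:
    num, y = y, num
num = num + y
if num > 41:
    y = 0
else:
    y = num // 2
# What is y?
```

Trace:
`num = 24` → num = 24
`y = 23` → y = 23
`if num > y: ...` → num > y is True → num = 23; y = 24
`num = num + y` → num = 47
`if num > 41: ...` → num > 41 is True → y = 0
So y = 0

Answer: 0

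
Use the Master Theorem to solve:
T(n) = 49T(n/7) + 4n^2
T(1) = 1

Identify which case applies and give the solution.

a=49, b=7, f(n)=4n^2. log_7(49) = 2. Since c=2 = 2, Case 2 applies: T(n) = Θ(n^log_b(a) · log n) = O(n^2 log n).

Answer: O(n^2 log n) - Case 2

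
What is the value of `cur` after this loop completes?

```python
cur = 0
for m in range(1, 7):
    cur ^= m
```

XOR of 1 to 6
`cur` takes the values: 0 → 1 → 3 → 0 → 4 → 1 → 7

Answer: 7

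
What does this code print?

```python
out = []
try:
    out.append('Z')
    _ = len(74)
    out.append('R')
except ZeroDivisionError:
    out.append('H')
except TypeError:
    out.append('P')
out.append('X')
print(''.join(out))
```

Execution trace: 'Z' (try body) → 'P' (except TypeError) → 'X' (after the try/except). Output: ZPX

Answer: ZPX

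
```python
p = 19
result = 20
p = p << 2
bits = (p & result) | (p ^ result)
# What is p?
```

Trace:
`p = 19` → p = 19
`result = 20` → result = 20
`p = p << 2` → p = 76
`bits = (p & result) | (p ^ result)` → bits = 92
So p = 76

Answer: 76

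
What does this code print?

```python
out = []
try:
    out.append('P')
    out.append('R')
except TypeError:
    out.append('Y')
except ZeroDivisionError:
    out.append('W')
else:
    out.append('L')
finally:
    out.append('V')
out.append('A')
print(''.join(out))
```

Execution trace: 'P' (try body) → 'R' (try body, no exception) → 'L' (else) → 'V' (finally) → 'A' (after the try/except). Output: PRLVA

Answer: PRLVA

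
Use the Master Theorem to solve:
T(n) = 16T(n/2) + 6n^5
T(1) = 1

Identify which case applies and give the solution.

a=16, b=2, f(n)=6n^5. log_2(16) = 4. Since c=5 > 4 and the regularity condition holds (16(n/2)^5 = (16/2^5)n^5 with 16/2^5 < 1), Case 3 applies: T(n) = Θ(f(n)) = O(n^5).

Answer: O(n^5) - Case 3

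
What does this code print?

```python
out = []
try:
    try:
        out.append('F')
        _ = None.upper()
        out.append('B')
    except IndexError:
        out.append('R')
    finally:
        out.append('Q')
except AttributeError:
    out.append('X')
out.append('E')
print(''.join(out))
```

Execution trace: 'F' (try body) → 'Q' (finally) → 'X' (outer except AttributeError) → 'E' (after the try/except). Output: FQXE

Answer: FQXE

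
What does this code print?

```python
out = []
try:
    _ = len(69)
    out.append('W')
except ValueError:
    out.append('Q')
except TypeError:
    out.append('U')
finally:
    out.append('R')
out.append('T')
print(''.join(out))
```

Execution trace: 'U' (except TypeError) → 'R' (finally) → 'T' (after the try/except). Output: URT

Answer: URT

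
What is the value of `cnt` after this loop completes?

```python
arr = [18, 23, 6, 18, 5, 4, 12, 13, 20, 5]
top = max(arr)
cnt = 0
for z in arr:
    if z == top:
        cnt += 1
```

Count of max value 23 in [18, 23, 6, 18, 5, 4, 12, 13, 20, 5]
`cnt` takes the values: 0 → 1

Answer: 1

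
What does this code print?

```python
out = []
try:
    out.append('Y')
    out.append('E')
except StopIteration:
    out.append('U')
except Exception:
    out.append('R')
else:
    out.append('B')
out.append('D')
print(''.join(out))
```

Execution trace: 'Y' (try body) → 'E' (try body, no exception) → 'B' (else) → 'D' (after the try/except). Output: YEBD

Answer: YEBD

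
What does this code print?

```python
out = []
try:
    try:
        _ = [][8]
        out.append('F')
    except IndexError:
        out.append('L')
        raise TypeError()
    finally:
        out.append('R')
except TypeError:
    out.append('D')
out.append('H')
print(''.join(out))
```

Execution trace: 'L' (inner except IndexError) → 'R' (inner finally) → 'D' (outer except TypeError) → 'H' (after the try/except). Output: LRDH

Answer: LRDH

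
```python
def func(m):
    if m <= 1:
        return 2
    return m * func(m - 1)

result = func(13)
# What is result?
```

func(13) = 13 * 12 * 11 * 10 * 9 * 8 * 7 * 6 * 5 * 4 * 3 * 2 * 2 = 12454041600

Answer: 12454041600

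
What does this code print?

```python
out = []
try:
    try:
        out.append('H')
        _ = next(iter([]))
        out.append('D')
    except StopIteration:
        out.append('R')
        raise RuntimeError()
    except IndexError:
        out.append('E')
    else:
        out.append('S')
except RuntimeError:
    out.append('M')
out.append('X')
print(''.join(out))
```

Execution trace: 'H' (inner try body) → 'R' (inner except StopIteration) → 'M' (outer except RuntimeError) → 'X' (after the try/except). Output: HRMX

Answer: HRMX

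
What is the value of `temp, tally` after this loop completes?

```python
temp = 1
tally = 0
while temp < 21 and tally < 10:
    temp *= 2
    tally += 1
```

Double until >= 21 or 10 iterations
`temp, tally` takes the values: (1, 0) → (2, 0) → (2, 1) → (4, 1) → (4, 2) → (8, 2) → (8, 3) → (16, 3) → (16, 4) → (32, 4) → (32, 5)

Answer: 32, 5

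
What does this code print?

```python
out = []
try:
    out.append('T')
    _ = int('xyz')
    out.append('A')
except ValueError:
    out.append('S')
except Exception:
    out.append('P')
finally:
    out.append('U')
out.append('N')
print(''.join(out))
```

Execution trace: 'T' (try body) → 'S' (except ValueError) → 'U' (finally) → 'N' (after the try/except). Output: TSUN

Answer: TSUN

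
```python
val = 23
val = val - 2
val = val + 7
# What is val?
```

Trace:
`val = 23` → val = 23
`val = val - 2` → val = 21
`val = val + 7` → val = 28
So val = 28

Answer: 28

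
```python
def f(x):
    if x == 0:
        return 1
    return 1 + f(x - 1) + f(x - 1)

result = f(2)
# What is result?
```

f(x) = 1 + 2·f(x-1), f(0)=1. Closed form: (1+1)·2^2 - 1 = 7.

Answer: 7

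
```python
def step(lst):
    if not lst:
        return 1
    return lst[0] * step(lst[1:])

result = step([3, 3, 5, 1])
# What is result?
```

Product over [3, 3, 5, 1] = 3 * 3 * 5 * 1 = 45

Answer: 45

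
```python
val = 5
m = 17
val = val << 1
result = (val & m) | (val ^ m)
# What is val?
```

Trace:
`val = 5` → val = 5
`m = 17` → m = 17
`val = val << 1` → val = 10
`result = (val & m) | (val ^ m)` → result = 27
So val = 10

Answer: 10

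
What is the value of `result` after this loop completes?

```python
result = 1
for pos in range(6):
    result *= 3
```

3^6 = 729
`result` takes the values: 1 → 3 → 9 → 27 → 81 → 243 → 729

Answer: 729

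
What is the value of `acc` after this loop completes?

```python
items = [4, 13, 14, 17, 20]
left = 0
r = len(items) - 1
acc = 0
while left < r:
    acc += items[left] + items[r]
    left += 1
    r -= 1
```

Sum of pairs from ends
`acc` takes the values: 0 → 24 → 54

Answer: 54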